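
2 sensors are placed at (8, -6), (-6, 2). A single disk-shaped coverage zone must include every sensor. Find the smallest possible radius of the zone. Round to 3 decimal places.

The smallest circle enclosing two points has them as diameter endpoints.
Centre = midpoint = (1, -2); r² = |(8, -6)−(-6, 2)|²/4 = 260/4 = 65.
r = √65 ≈ 8.062.

8.062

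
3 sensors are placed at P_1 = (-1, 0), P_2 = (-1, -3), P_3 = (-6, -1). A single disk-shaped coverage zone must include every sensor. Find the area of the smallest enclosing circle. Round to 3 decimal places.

Side lengths²: P_1P_2² = 9, P_1P_3² = 26, P_2P_3² = 29.
Since P_2P_3² = 29 < 26 + 9 = 35, the triangle is acute, so the smallest enclosing circle is the circumcircle.
Circumcentre = (-3.3, -1.5), r² = 7.54.
Area = π·r² = π·7.54 ≈ 23.688.

23.688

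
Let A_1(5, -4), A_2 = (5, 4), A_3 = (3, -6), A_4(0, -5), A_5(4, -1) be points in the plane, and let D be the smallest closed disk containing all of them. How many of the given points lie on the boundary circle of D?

The minimum enclosing circle is determined by three boundary points: A_2, A_3, A_4.
Their circumcentre is (3.0625, -0.8125) with r² = 26.9140625.
The farthest remaining point A_1 is at distance² 13.9140625 ≤ 26.9140625.
The points at distance exactly r from the centre are A_2, A_3, A_4 — 3 points.

3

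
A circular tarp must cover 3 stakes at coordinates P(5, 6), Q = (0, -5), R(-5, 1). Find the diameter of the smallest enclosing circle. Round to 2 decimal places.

12.41

Side lengths²: PQ² = 146, PR² = 125, QR² = 61.
Since PQ² = 146 < 125 + 61 = 186, the triangle is acute, so the smallest enclosing circle is the circumcircle.
Circumcentre = (41/34, 37/34), r² = 22265/578.
Diameter = 2r = 2√(22265/578) ≈ 12.41.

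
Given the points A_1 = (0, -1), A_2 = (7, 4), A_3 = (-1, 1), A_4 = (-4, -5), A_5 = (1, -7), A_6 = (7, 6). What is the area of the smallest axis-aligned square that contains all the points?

169

The bounding box has width 11 and height 13.
An axis-aligned square enclosing the set must have side ≥ max(width, height).
So the minimum side is max(11, 13) = 13.
Area = 13² = 169.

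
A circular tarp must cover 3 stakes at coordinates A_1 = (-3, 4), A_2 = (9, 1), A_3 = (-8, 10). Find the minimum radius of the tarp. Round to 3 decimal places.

9.618

Side lengths²: A_1A_2² = 153, A_1A_3² = 61, A_2A_3² = 370.
Since A_2A_3² = 370 ≥ 153 + 61 = 214, the angle opposite A_2A_3 is not acute, so the smallest enclosing circle has A_2A_3 as diameter.
Centre = midpoint of A_2A_3 = (0.5, 5.5), r² = 370/4 = 92.5.
r = √(92.5) ≈ 9.618.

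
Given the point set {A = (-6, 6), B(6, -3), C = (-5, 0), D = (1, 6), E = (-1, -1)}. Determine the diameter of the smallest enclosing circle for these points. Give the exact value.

15

A smallest enclosing disk is always determined by at most three of the input points on its boundary.
The farthest pair is A–B with squared distance 225. The circle on this segment as diameter has centre (0, 1.5) and r² = 225/4 = 56.25.
Check C: distance² to centre = 27.25 ≤ 56.25, so it lies inside.
All remaining points lie in this disk, and no smaller disk contains both endpoints, so this is the minimum enclosing circle.
Diameter = 2r = 2√(56.25) = 15.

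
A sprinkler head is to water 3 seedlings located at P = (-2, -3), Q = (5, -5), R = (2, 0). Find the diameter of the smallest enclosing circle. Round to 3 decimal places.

Side lengths²: PQ² = 53, PR² = 25, QR² = 34.
Since PQ² = 53 < 34 + 25 = 59, the triangle is acute, so the smallest enclosing circle is the circumcircle.
Circumcentre = (93/58, -211/58), r² = 22525/1682.
Diameter = 2r = 2√(22525/1682) ≈ 7.319.

7.319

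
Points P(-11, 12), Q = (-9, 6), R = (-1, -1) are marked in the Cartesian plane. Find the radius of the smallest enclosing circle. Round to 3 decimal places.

Side lengths²: PQ² = 40, PR² = 269, QR² = 113.
Since PR² = 269 ≥ 113 + 40 = 153, the angle opposite PR is not acute, so the smallest enclosing circle has PR as diameter.
Centre = midpoint of PR = (-6, 5.5), r² = 269/4 = 67.25.
r = √(67.25) ≈ 8.201.

8.201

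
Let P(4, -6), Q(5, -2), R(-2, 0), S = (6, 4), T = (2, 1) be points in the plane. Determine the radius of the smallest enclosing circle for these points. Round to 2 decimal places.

The minimum enclosing circle is determined by three boundary points: P, R, S.
Their circumcentre is (10/3, -2/3) with r² = 260/9.
The farthest remaining point Q is at distance² 41/9 ≤ 260/9.
r = √(260/9) ≈ 5.37.

5.37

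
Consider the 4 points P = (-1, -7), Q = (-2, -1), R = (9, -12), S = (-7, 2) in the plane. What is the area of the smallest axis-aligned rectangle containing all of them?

224

x ranges over [-7, 9], width 16.
y ranges over [-12, 2], height 14.
Area = 16 × 14 = 224.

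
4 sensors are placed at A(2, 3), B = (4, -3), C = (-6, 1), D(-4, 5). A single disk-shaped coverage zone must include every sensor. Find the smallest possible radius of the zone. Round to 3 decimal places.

The minimum enclosing circle of a finite set is fixed by two of the points (as a diameter) or three (as a circumcircle).
The minimum enclosing circle is determined by three boundary points: B, C, D.
Their circumcentre is (-1/3, 2/3) with r² = 290/9.
The farthest remaining point A is at distance² 98/9 ≤ 290/9.
r = √(290/9) ≈ 5.676.

5.676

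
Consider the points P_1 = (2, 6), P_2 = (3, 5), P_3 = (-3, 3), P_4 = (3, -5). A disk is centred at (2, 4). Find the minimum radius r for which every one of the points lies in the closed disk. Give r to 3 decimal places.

9.055

The required radius is the distance from (2, 4) to the farthest point.
Squared distances: 4, 2, 26, 82.
Maximum is 82, attained at P_4.
r = √82 ≈ 9.055.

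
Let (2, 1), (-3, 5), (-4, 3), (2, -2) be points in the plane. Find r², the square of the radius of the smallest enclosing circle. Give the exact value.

The farthest pair is (-3, 5)–(2, -2) with squared distance 74. The circle on this segment as diameter has centre (-0.5, 1.5) and r² = 74/4 = 18.5.
Check (2, 1): distance² to centre = 6.5 ≤ 18.5, so it lies inside.
All remaining points lie in this disk, and no smaller disk contains both endpoints, so this is the minimum enclosing circle.

18.5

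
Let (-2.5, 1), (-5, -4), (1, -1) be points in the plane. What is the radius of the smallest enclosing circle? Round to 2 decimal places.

3.36

Call the three points A, B, C in the order given.
Side lengths²: AB² = 31.25, AC² = 16.25, BC² = 45.
Since BC² = 45 < 31.25 + 16.25 = 47.5, the triangle is acute, so the smallest enclosing circle is the circumcircle.
Circumcentre = (-25/12, -7/3), r² = 1625/144.
r = √(1625/144) ≈ 3.36.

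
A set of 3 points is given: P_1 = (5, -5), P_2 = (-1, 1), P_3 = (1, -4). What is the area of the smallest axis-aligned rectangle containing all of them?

x ranges over [-1, 5], width 6.
y ranges over [-5, 1], height 6.
Area = 6 × 6 = 36.

36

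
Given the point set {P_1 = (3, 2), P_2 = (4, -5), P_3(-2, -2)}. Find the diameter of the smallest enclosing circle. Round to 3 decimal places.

Side lengths²: P_1P_2² = 50, P_1P_3² = 41, P_2P_3² = 45.
Since P_1P_2² = 50 < 45 + 41 = 86, the triangle is acute, so the smallest enclosing circle is the circumcircle.
Circumcentre = (49/26, -45/26), r² = 5125/338.
Diameter = 2r = 2√(5125/338) ≈ 7.788.

7.788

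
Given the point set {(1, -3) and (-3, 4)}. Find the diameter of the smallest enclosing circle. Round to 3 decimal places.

The smallest circle enclosing two points has them as diameter endpoints.
Centre = midpoint = (-1, 0.5); r² = |(1, -3)−(-3, 4)|²/4 = 65/4 = 16.25.
Diameter = 2r = 2√(16.25) ≈ 8.062.

8.062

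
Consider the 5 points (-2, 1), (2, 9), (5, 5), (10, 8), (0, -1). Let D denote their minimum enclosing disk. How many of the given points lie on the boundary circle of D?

The minimum enclosing circle of a finite set is fixed by two of the points (as a diameter) or three (as a circumcircle).
The farthest pair is (-2, 1)–(10, 8) with squared distance 193. The circle on this segment as diameter has centre (4, 4.5) and r² = 193/4 = 48.25.
Check (2, 9): distance² to centre = 24.25 ≤ 48.25, so it lies inside.
All remaining points lie in this disk, and no smaller disk contains both endpoints, so this is the minimum enclosing circle.
The points at distance exactly r from the centre are (-2, 1), (10, 8) — 2 points.

2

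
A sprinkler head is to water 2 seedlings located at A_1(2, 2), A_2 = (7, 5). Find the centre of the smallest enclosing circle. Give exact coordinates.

(4.5, 3.5)

The smallest circle enclosing two points has them as diameter endpoints.
Centre = midpoint = (4.5, 3.5); r² = |A_1A_2|²/4 = 34/4 = 8.5.
Centre = (4.5, 3.5).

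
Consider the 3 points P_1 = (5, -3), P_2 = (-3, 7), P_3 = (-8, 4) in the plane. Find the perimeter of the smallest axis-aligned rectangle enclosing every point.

Width = max x − min x = 5 − (-8) = 13.
Height = max y − min y = 7 − (-3) = 10.
Perimeter = 2(13 + 10) = 46.

46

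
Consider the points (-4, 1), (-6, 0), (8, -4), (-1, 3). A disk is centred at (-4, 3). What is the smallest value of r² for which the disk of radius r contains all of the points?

193

The required radius is the distance from (-4, 3) to the farthest point.
Squared distances: 4, 13, 193, 9.
Maximum is 193, attained at (8, -4).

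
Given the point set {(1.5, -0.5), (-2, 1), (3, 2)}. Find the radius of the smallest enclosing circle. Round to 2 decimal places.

2.55

Call the three points A, B, C in the order given.
Side lengths²: AB² = 14.5, AC² = 8.5, BC² = 26.
Since BC² = 26 ≥ 14.5 + 8.5 = 23, the angle opposite BC is not acute, so the smallest enclosing circle has BC as diameter.
Centre = midpoint of BC = (0.5, 1.5), r² = 26/4 = 6.5.
r = √(6.5) ≈ 2.55.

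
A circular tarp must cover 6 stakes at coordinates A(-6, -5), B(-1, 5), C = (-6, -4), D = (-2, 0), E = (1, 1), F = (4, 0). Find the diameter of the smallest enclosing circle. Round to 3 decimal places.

The minimum enclosing circle of a finite set is fixed by two of the points (as a diameter) or three (as a circumcircle).
The minimum enclosing circle is determined by three boundary points: A, B, F.
Their circumcentre is (-11/6, -5/6) with r² = 625/18.
The farthest remaining point C is at distance² 493/18 ≤ 625/18.
Diameter = 2r = 2√(625/18) ≈ 11.785.

11.785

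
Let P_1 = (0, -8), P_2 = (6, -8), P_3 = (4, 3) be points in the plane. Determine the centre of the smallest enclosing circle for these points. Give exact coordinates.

(3, -63/22)

Side lengths²: P_1P_2² = 36, P_1P_3² = 137, P_2P_3² = 125.
Since P_1P_3² = 137 < 125 + 36 = 161, the triangle is acute, so the smallest enclosing circle is the circumcircle.
Circumcentre = (3, -63/22), r² = 17125/484.
Centre = (3, -63/22).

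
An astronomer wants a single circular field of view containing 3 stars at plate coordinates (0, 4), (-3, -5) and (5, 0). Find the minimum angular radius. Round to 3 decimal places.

5.027

Call the three points A, B, C in the order given.
Side lengths²: AB² = 90, AC² = 41, BC² = 89.
Since AB² = 90 < 89 + 41 = 130, the triangle is acute, so the smallest enclosing circle is the circumcircle.
Circumcentre = (3/38, -39/38), r² = 18245/722.
r = √(18245/722) ≈ 5.027.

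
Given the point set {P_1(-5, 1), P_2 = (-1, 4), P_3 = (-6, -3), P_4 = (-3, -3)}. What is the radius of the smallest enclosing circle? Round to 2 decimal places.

The minimum enclosing circle of a finite set is fixed by two of the points (as a diameter) or three (as a circumcircle).
The farthest pair is P_2–P_3 with squared distance 74. The circle on this segment as diameter has centre (-3.5, 0.5) and r² = 74/4 = 18.5.
Check P_1: distance² to centre = 2.5 ≤ 18.5, so it lies inside.
All remaining points lie in this disk, and no smaller disk contains both endpoints, so this is the minimum enclosing circle.
r = √(18.5) ≈ 4.30.

4.30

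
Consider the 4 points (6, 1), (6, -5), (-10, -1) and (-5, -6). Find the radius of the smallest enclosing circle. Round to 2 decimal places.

8.31

The minimum enclosing circle is determined by three boundary points: (6, 1), (6, -5), (-10, -1).
Their circumcentre is (-1.75, -2) with r² = 69.0625.
The farthest remaining point (-5, -6) is at distance² 26.5625 ≤ 69.0625.
r = √(69.0625) ≈ 8.31.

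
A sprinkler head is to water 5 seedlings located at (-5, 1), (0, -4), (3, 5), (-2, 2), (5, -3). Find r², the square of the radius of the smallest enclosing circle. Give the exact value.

The minimum enclosing circle of a finite set is fixed by two of the points (as a diameter) or three (as a circumcircle).
The minimum enclosing circle is determined by three boundary points: (-5, 1), (3, 5), (5, -3).
Their circumcentre is (4/9, 1/9) with r² = 2465/81.
The farthest remaining point (0, -4) is at distance² 1385/81 ≤ 2465/81.

2465/81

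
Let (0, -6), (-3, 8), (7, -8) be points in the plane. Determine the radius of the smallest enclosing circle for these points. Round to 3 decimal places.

Call the three points A, B, C in the order given.
Side lengths²: AB² = 205, AC² = 53, BC² = 356.
Since BC² = 356 ≥ 205 + 53 = 258, the angle opposite BC is not acute, so the smallest enclosing circle has BC as diameter.
Centre = midpoint of BC = (2, 0), r² = 356/4 = 89.
r = √89 ≈ 9.434.

9.434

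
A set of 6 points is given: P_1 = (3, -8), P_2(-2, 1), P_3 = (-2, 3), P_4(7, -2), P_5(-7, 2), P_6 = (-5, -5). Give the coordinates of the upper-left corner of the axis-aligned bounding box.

(-7, 3)

x-range [-7, 7], y-range [-8, 3].
The upper-left corner is (-7, 3).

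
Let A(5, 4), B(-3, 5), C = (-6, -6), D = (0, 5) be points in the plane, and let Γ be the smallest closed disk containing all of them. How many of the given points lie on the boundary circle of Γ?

2

The minimum enclosing circle of a finite set is fixed by two of the points (as a diameter) or three (as a circumcircle).
The farthest pair is A–C with squared distance 221. The circle on this segment as diameter has centre (-0.5, -1) and r² = 221/4 = 55.25.
Check B: distance² to centre = 42.25 ≤ 55.25, so it lies inside.
All remaining points lie in this disk, and no smaller disk contains both endpoints, so this is the minimum enclosing circle.
The points at distance exactly r from the centre are A, C — 2 points.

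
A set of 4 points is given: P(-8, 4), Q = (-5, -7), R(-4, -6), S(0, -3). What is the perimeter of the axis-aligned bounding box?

38

Width = max x − min x = 0 − (-8) = 8.
Height = max y − min y = 4 − (-7) = 11.
Perimeter = 2(8 + 11) = 38.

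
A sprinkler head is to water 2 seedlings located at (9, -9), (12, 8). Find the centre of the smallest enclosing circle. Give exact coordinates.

(10.5, -0.5)

The smallest circle enclosing two points has them as diameter endpoints.
Centre = midpoint = (10.5, -0.5); r² = |(9, -9)−(12, 8)|²/4 = 298/4 = 74.5.
Centre = (10.5, -0.5).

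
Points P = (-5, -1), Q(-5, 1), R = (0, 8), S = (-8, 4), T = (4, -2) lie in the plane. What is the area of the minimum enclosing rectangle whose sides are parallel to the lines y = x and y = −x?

In coordinates u = x + y, v = x − y the rectangle is axis-aligned; the map (x,y)→(u,v) scales areas by 2.
u-values: -6, -4, 8, -4, 2; range = 8 − (-6) = 14.
v-values: -4, -6, -8, -12, 6; range = 6 − (-12) = 18.
Area = (14 × 18) / 2 = 126.

126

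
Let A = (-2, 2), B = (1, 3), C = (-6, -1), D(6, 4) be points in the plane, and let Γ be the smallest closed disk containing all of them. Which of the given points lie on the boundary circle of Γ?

C, D

The minimum enclosing circle of a finite set is fixed by two of the points (as a diameter) or three (as a circumcircle).
The farthest pair is C–D with squared distance 169. The circle on this segment as diameter has centre (0, 1.5) and r² = 169/4 = 42.25.
Check A: distance² to centre = 4.25 ≤ 42.25, so it lies inside.
All remaining points lie in this disk, and no smaller disk contains both endpoints, so this is the minimum enclosing circle.
The points at distance exactly r from the centre are C, D — 2 points.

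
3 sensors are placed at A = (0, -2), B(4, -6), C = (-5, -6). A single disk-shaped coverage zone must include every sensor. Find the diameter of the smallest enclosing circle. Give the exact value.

Side lengths²: AB² = 32, AC² = 41, BC² = 81.
Since BC² = 81 ≥ 41 + 32 = 73, the angle opposite BC is not acute, so the smallest enclosing circle has BC as diameter.
Centre = midpoint of BC = (-0.5, -6), r² = 81/4 = 20.25.
Diameter = 2r = 2√(20.25) = 9.

9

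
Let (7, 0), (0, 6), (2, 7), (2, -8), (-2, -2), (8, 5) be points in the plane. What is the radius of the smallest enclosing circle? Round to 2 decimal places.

The minimum enclosing circle of a finite set is fixed by two of the points (as a diameter) or three (as a circumcircle).
The minimum enclosing circle is determined by three boundary points: (2, 7), (2, -8), (8, 5).
Their circumcentre is (17/6, -0.5) with r² = 1025/18.
The farthest remaining point (0, 6) is at distance² 905/18 ≤ 1025/18.
r = √(1025/18) ≈ 7.55.

7.55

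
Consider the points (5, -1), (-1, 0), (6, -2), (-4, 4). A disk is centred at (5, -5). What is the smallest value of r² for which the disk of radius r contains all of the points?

162

The required radius is the distance from (5, -5) to the farthest point.
Squared distances: 16, 61, 10, 162.
Maximum is 162, attained at (-4, 4).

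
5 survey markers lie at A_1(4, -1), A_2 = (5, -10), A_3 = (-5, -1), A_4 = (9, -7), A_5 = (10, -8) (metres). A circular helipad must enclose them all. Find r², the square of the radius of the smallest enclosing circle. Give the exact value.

68.5

A smallest enclosing disk is always determined by at most three of the input points on its boundary.
The farthest pair is A_3–A_5 with squared distance 274. The circle on this segment as diameter has centre (2.5, -4.5) and r² = 274/4 = 68.5.
Check A_1: distance² to centre = 14.5 ≤ 68.5, so it lies inside.
All remaining points lie in this disk, and no smaller disk contains both endpoints, so this is the minimum enclosing circle.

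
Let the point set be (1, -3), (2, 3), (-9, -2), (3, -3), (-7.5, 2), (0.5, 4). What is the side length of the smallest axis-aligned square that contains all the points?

12

The bounding box has width 12 and height 7.
An axis-aligned square enclosing the set must have side ≥ max(width, height).
So the minimum side is max(12, 7) = 12.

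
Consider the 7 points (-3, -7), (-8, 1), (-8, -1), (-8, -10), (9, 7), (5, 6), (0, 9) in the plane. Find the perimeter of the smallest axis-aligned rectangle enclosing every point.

Width = max x − min x = 9 − (-8) = 17.
Height = max y − min y = 9 − (-10) = 19.
Perimeter = 2(17 + 19) = 72.

72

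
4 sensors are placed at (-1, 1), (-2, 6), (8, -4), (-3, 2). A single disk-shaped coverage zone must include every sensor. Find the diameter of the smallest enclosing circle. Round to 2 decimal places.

The farthest pair is (-2, 6)–(8, -4) with squared distance 200. The circle on this segment as diameter has centre (3, 1) and r² = 200/4 = 50.
Check (-1, 1): distance² to centre = 16 ≤ 50, so it lies inside.
All remaining points lie in this disk, and no smaller disk contains both endpoints, so this is the minimum enclosing circle.
Diameter = 2r = 2√50 ≈ 14.14.

14.14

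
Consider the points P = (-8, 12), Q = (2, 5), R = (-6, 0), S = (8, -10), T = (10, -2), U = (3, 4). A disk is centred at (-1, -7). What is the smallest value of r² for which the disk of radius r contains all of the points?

410

The required radius is the distance from (-1, -7) to the farthest point.
Squared distances: 410, 153, 74, 90, 146, 137.
Maximum is 410, attained at P.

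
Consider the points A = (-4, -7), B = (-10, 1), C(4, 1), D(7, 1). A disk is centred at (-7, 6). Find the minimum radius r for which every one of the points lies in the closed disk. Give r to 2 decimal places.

The required radius is the distance from (-7, 6) to the farthest point.
Squared distances: 178, 34, 146, 221.
Maximum is 221, attained at D.
r = √221 ≈ 14.87.

14.87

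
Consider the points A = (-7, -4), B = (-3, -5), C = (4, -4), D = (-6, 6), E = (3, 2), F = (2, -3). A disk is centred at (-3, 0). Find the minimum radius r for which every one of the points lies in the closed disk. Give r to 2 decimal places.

The required radius is the distance from (-3, 0) to the farthest point.
Squared distances: 32, 25, 65, 45, 40, 34.
Maximum is 65, attained at C.
r = √65 ≈ 8.06.

8.06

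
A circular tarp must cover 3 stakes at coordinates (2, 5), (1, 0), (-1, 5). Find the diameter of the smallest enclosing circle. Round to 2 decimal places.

5.49

Call the three points A, B, C in the order given.
Side lengths²: AB² = 26, AC² = 9, BC² = 29.
Since BC² = 29 < 26 + 9 = 35, the triangle is acute, so the smallest enclosing circle is the circumcircle.
Circumcentre = (0.5, 2.7), r² = 7.54.
Diameter = 2r = 2√(7.54) ≈ 5.49.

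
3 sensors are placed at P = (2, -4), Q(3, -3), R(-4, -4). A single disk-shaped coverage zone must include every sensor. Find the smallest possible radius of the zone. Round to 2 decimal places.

3.54

Side lengths²: PQ² = 2, PR² = 36, QR² = 50.
Since QR² = 50 ≥ 36 + 2 = 38, the angle opposite QR is not acute, so the smallest enclosing circle has QR as diameter.
Centre = midpoint of QR = (-0.5, -3.5), r² = 50/4 = 12.5.
r = √(12.5) ≈ 3.54.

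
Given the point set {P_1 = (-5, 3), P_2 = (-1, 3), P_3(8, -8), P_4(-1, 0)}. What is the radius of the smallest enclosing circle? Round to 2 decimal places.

The farthest pair is P_1–P_3 with squared distance 290. The circle on this segment as diameter has centre (1.5, -2.5) and r² = 290/4 = 72.5.
Check P_2: distance² to centre = 36.5 ≤ 72.5, so it lies inside.
All remaining points lie in this disk, and no smaller disk contains both endpoints, so this is the minimum enclosing circle.
r = √(72.5) ≈ 8.51.

8.51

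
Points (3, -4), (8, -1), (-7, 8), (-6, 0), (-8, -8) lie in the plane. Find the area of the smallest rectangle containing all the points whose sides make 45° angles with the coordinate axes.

276

In coordinates u = x + y, v = x − y the rectangle is axis-aligned; the map (x,y)→(u,v) scales areas by 2.
u-values: -1, 7, 1, -6, -16; range = 7 − (-16) = 23.
v-values: 7, 9, -15, -6, 0; range = 9 − (-15) = 24.
Area = (23 × 24) / 2 = 276.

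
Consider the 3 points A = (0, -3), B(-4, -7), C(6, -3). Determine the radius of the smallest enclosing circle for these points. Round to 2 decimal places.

5.39

Side lengths²: AB² = 32, AC² = 36, BC² = 116.
Since BC² = 116 ≥ 36 + 32 = 68, the angle opposite BC is not acute, so the smallest enclosing circle has BC as diameter.
Centre = midpoint of BC = (1, -5), r² = 116/4 = 29.
r = √29 ≈ 5.39.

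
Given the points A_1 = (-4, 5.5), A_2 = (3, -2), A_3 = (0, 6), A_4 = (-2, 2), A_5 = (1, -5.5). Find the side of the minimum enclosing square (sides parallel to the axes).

The bounding box has width 7 and height 11.5.
An axis-aligned square enclosing the set must have side ≥ max(width, height).
So the minimum side is max(7, 11.5) = 11.5.

11.5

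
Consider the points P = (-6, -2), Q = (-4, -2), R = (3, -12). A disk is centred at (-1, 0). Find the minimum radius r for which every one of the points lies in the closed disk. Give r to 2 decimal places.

The required radius is the distance from (-1, 0) to the farthest point.
Squared distances: 29, 13, 160.
Maximum is 160, attained at R.
r = √160 ≈ 12.65.

12.65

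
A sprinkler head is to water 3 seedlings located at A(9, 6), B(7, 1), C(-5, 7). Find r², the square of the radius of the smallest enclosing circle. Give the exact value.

Side lengths²: AB² = 29, AC² = 197, BC² = 180.
Since AC² = 197 < 180 + 29 = 209, the triangle is acute, so the smallest enclosing circle is the circumcircle.
Circumcentre = (47/24, 71/12), r² = 28565/576.

28565/576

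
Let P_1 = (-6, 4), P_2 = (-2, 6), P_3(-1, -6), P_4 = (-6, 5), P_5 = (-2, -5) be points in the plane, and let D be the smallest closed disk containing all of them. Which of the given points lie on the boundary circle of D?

P_2, P_3, P_4

The minimum enclosing circle is determined by three boundary points: P_2, P_3, P_4.
Their circumcentre is (-255/98, -9/98) with r² = 179945/4802.
The farthest remaining point P_1 is at distance² 135845/4802 ≤ 179945/4802.
The points at distance exactly r from the centre are P_2, P_3, P_4 — 3 points.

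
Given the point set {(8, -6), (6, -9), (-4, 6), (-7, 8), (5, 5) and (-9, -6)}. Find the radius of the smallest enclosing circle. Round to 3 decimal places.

The minimum enclosing circle of a finite set is fixed by two of the points (as a diameter) or three (as a circumcircle).
The farthest pair is (6, -9)–(-7, 8) with squared distance 458. The circle on this segment as diameter has centre (-0.5, -0.5) and r² = 458/4 = 114.5.
Check (8, -6): distance² to centre = 102.5 ≤ 114.5, so it lies inside.
All remaining points lie in this disk, and no smaller disk contains both endpoints, so this is the minimum enclosing circle.
r = √(114.5) ≈ 10.700.

10.700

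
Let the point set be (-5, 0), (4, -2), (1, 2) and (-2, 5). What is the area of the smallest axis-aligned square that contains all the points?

The bounding box has width 9 and height 7.
An axis-aligned square enclosing the set must have side ≥ max(width, height).
So the minimum side is max(9, 7) = 9.
Area = 9² = 81.

81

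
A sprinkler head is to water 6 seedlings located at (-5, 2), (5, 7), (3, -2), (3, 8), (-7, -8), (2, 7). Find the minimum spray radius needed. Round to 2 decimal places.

A smallest enclosing disk is always determined by at most three of the input points on its boundary.
The farthest pair is (5, 7)–(-7, -8) with squared distance 369. The circle on this segment as diameter has centre (-1, -0.5) and r² = 369/4 = 92.25.
Check (-5, 2): distance² to centre = 22.25 ≤ 92.25, so it lies inside.
All remaining points lie in this disk, and no smaller disk contains both endpoints, so this is the minimum enclosing circle.
r = √(92.25) ≈ 9.60.

9.60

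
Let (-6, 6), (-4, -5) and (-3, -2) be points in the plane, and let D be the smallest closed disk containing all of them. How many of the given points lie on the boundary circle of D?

2

Call the three points A, B, C in the order given.
Side lengths²: AB² = 125, AC² = 73, BC² = 10.
Since AB² = 125 ≥ 73 + 10 = 83, the angle opposite AB is not acute, so the smallest enclosing circle has AB as diameter.
Centre = midpoint of AB = (-5, 0.5), r² = 125/4 = 31.25.
The points at distance exactly r from the centre are (-6, 6), (-4, -5) — 2 points.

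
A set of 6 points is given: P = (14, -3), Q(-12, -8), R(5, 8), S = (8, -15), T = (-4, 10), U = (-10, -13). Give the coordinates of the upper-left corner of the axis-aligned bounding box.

(-12, 10)

x-range [-12, 14], y-range [-15, 10].
The upper-left corner is (-12, 10).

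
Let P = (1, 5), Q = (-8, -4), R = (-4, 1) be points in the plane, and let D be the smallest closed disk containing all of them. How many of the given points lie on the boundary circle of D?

Side lengths²: PQ² = 162, PR² = 41, QR² = 41.
Since PQ² = 162 ≥ 41 + 41 = 82, the angle opposite PQ is not acute, so the smallest enclosing circle has PQ as diameter.
Centre = midpoint of PQ = (-3.5, 0.5), r² = 162/4 = 40.5.
The points at distance exactly r from the centre are P, Q — 2 points.

2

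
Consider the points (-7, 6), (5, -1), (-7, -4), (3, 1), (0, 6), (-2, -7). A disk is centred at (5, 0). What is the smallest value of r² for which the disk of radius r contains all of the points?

The required radius is the distance from (5, 0) to the farthest point.
Squared distances: 180, 1, 160, 5, 61, 98.
Maximum is 180, attained at (-7, 6).

180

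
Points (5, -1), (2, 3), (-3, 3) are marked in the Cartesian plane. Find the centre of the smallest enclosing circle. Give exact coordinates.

Call the three points A, B, C in the order given.
Side lengths²: AB² = 25, AC² = 80, BC² = 25.
Since AC² = 80 ≥ 25 + 25 = 50, the angle opposite AC is not acute, so the smallest enclosing circle has AC as diameter.
Centre = midpoint of AC = (1, 1), r² = 80/4 = 20.
Centre = (1, 1).

(1, 1)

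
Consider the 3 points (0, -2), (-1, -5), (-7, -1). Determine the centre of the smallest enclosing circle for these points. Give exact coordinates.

Call the three points A, B, C in the order given.
Side lengths²: AB² = 10, AC² = 50, BC² = 52.
Since BC² = 52 < 50 + 10 = 60, the triangle is acute, so the smallest enclosing circle is the circumcircle.
Circumcentre = (-40/11, -27/11), r² = 1625/121.
Centre = (-40/11, -27/11).

(-40/11, -27/11)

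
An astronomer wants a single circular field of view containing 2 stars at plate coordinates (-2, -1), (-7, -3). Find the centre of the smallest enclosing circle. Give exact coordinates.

The smallest circle enclosing two points has them as diameter endpoints.
Centre = midpoint = (-4.5, -2); r² = |(-2, -1)−(-7, -3)|²/4 = 29/4 = 7.25.
Centre = (-4.5, -2).

(-4.5, -2)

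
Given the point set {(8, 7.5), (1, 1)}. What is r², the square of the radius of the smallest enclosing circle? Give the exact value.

22.8125

The smallest circle enclosing two points has them as diameter endpoints.
Centre = midpoint = (4.5, 4.25); r² = |(8, 7.5)−(1, 1)|²/4 = 91.25/4 = 22.8125.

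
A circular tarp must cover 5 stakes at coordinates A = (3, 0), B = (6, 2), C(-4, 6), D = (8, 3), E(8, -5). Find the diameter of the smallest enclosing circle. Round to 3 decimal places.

16.279

The minimum enclosing circle of a finite set is fixed by two of the points (as a diameter) or three (as a circumcircle).
The farthest pair is C–E with squared distance 265. The circle on this segment as diameter has centre (2, 0.5) and r² = 265/4 = 66.25.
Check A: distance² to centre = 1.25 ≤ 66.25, so it lies inside.
All remaining points lie in this disk, and no smaller disk contains both endpoints, so this is the minimum enclosing circle.
Diameter = 2r = 2√(66.25) ≈ 16.279.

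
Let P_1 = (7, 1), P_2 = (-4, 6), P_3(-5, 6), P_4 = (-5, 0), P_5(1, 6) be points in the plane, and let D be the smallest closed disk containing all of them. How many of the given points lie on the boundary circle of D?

3

By Welzl's lemma the MEC is supported by two points (diametrically opposite) or three points (on a circumcircle).
The minimum enclosing circle is determined by three boundary points: P_1, P_3, P_4.
Their circumcentre is (19/24, 3) with r² = 24505/576.
The farthest remaining point P_2 is at distance² 18409/576 ≤ 24505/576.
The points at distance exactly r from the centre are P_1, P_3, P_4 — 3 points.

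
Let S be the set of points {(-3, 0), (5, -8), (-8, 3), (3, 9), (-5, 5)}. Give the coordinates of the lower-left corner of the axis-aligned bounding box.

(-8, -8)

x-range [-8, 5], y-range [-8, 9].
The lower-left corner is (-8, -8).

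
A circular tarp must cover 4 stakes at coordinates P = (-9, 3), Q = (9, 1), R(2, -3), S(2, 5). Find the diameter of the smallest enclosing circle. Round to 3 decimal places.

The minimum enclosing circle of a finite set is fixed by two of the points (as a diameter) or three (as a circumcircle).
The farthest pair is P–Q with squared distance 328. The circle on this segment as diameter has centre (0, 2) and r² = 328/4 = 82.
Check R: distance² to centre = 29 ≤ 82, so it lies inside.
All remaining points lie in this disk, and no smaller disk contains both endpoints, so this is the minimum enclosing circle.
Diameter = 2r = 2√82 ≈ 18.111.

18.111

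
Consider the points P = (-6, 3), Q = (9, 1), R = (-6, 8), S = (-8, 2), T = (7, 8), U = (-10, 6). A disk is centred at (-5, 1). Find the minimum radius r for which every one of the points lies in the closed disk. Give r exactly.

The required radius is the distance from (-5, 1) to the farthest point.
Squared distances: 5, 196, 50, 10, 193, 50.
Maximum is 196, attained at Q.
r = √196 = 14.

14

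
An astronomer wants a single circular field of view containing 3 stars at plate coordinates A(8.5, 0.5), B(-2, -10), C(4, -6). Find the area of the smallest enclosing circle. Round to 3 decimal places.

173.180

Side lengths²: AB² = 220.5, AC² = 62.5, BC² = 52.
Since AB² = 220.5 ≥ 62.5 + 52 = 114.5, the angle opposite AB is not acute, so the smallest enclosing circle has AB as diameter.
Centre = midpoint of AB = (3.25, -4.75), r² = 220.5/4 = 55.125.
Area = π·r² = π·55.125 ≈ 173.180.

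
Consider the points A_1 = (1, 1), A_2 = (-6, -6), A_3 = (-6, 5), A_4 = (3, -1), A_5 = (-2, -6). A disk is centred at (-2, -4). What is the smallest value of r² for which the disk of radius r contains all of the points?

The required radius is the distance from (-2, -4) to the farthest point.
Squared distances: 34, 20, 97, 34, 4.
Maximum is 97, attained at A_3.

97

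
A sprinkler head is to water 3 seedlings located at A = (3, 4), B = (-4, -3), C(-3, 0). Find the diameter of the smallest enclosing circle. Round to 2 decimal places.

Side lengths²: AB² = 98, AC² = 52, BC² = 10.
Since AB² = 98 ≥ 52 + 10 = 62, the angle opposite AB is not acute, so the smallest enclosing circle has AB as diameter.
Centre = midpoint of AB = (-0.5, 0.5), r² = 98/4 = 24.5.
Diameter = 2r = 2√(24.5) ≈ 9.90.

9.90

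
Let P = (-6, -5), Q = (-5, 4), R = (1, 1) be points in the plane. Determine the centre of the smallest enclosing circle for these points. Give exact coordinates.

Side lengths²: PQ² = 82, PR² = 85, QR² = 45.
Since PR² = 85 < 82 + 45 = 127, the triangle is acute, so the smallest enclosing circle is the circumcircle.
Circumcentre = (-137/38, -27/38), r² = 17425/722.
Centre = (-137/38, -27/38).

(-137/38, -27/38)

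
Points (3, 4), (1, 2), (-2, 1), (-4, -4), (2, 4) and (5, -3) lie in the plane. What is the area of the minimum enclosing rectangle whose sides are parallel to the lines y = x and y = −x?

82.5

In coordinates u = x + y, v = x − y the rectangle is axis-aligned; the map (x,y)→(u,v) scales areas by 2.
u-values: 7, 3, -1, -8, 6, 2; range = 7 − (-8) = 15.
v-values: -1, -1, -3, 0, -2, 8; range = 8 − (-3) = 11.
Area = (15 × 11) / 2 = 82.5.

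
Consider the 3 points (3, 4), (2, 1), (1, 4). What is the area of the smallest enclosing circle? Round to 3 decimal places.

Call the three points A, B, C in the order given.
Side lengths²: AB² = 10, AC² = 4, BC² = 10.
Since BC² = 10 < 10 + 4 = 14, the triangle is acute, so the smallest enclosing circle is the circumcircle.
Circumcentre = (2, 8/3), r² = 25/9.
Area = π·r² = π·25/9 ≈ 8.727.

8.727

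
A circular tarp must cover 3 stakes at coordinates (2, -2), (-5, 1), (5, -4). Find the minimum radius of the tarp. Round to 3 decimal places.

Call the three points A, B, C in the order given.
Side lengths²: AB² = 58, AC² = 13, BC² = 125.
Since BC² = 125 ≥ 58 + 13 = 71, the angle opposite BC is not acute, so the smallest enclosing circle has BC as diameter.
Centre = midpoint of BC = (0, -1.5), r² = 125/4 = 31.25.
r = √(31.25) ≈ 5.590.

5.590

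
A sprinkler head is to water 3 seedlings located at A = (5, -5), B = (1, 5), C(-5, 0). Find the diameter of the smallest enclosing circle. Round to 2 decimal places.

Side lengths²: AB² = 116, AC² = 125, BC² = 61.
Since AC² = 125 < 116 + 61 = 177, the triangle is acute, so the smallest enclosing circle is the circumcircle.
Circumcentre = (0.8125, -0.875), r² = 34.55078125.
Diameter = 2r = 2√(34.55078125) ≈ 11.76.

11.76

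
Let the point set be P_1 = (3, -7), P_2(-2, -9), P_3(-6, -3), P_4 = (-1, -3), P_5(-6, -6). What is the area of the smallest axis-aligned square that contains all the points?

81

The bounding box has width 9 and height 6.
An axis-aligned square enclosing the set must have side ≥ max(width, height).
So the minimum side is max(9, 6) = 9.
Area = 9² = 81.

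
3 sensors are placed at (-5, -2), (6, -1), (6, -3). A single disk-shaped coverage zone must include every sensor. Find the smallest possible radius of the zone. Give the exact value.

Call the three points A, B, C in the order given.
Side lengths²: AB² = 122, AC² = 122, BC² = 4.
Since AC² = 122 < 122 + 4 = 126, the triangle is acute, so the smallest enclosing circle is the circumcircle.
Circumcentre = (6/11, -2), r² = 3721/121.
r = √(3721/121) = 61/11.

61/11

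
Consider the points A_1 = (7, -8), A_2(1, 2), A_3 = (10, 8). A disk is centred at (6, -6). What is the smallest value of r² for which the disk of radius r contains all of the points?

212

The required radius is the distance from (6, -6) to the farthest point.
Squared distances: 5, 89, 212.
Maximum is 212, attained at A_3.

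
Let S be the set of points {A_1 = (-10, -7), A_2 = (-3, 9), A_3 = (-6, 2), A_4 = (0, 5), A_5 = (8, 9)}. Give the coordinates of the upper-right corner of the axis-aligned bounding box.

x-range [-10, 8], y-range [-7, 9].
The upper-right corner is (8, 9).

(8, 9)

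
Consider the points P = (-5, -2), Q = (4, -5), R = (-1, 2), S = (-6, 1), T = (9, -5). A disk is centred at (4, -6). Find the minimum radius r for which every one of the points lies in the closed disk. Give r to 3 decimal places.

12.207

The required radius is the distance from (4, -6) to the farthest point.
Squared distances: 97, 1, 89, 149, 26.
Maximum is 149, attained at S.
r = √149 ≈ 12.207.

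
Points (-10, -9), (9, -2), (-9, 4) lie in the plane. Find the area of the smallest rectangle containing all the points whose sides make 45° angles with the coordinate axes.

312

In coordinates u = x + y, v = x − y the rectangle is axis-aligned; the map (x,y)→(u,v) scales areas by 2.
u-values: -19, 7, -5; range = 7 − (-19) = 26.
v-values: -1, 11, -13; range = 11 − (-13) = 24.
Area = (26 × 24) / 2 = 312.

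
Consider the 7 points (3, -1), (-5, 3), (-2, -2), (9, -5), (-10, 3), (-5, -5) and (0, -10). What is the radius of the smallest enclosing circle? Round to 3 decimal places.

10.308

A smallest enclosing disk is always determined by at most three of the input points on its boundary.
The farthest pair is (9, -5)–(-10, 3) with squared distance 425. The circle on this segment as diameter has centre (-0.5, -1) and r² = 425/4 = 106.25.
Check (3, -1): distance² to centre = 12.25 ≤ 106.25, so it lies inside.
All remaining points lie in this disk, and no smaller disk contains both endpoints, so this is the minimum enclosing circle.
r = √(106.25) ≈ 10.308.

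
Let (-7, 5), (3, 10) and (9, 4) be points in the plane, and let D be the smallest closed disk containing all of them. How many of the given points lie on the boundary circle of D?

2

Call the three points A, B, C in the order given.
Side lengths²: AB² = 125, AC² = 257, BC² = 72.
Since AC² = 257 ≥ 125 + 72 = 197, the angle opposite AC is not acute, so the smallest enclosing circle has AC as diameter.
Centre = midpoint of AC = (1, 4.5), r² = 257/4 = 64.25.
The points at distance exactly r from the centre are (-7, 5), (9, 4) — 2 points.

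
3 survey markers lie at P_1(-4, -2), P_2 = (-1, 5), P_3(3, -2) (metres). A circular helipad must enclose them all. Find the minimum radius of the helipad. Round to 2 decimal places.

Side lengths²: P_1P_2² = 58, P_1P_3² = 49, P_2P_3² = 65.
Since P_2P_3² = 65 < 58 + 49 = 107, the triangle is acute, so the smallest enclosing circle is the circumcircle.
Circumcentre = (-0.5, 9/14), r² = 1885/98.
r = √(1885/98) ≈ 4.39.

4.39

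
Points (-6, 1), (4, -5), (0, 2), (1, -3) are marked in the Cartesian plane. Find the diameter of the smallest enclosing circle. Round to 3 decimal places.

The farthest pair is (-6, 1)–(4, -5) with squared distance 136. The circle on this segment as diameter has centre (-1, -2) and r² = 136/4 = 34.
Check (0, 2): distance² to centre = 17 ≤ 34, so it lies inside.
All remaining points lie in this disk, and no smaller disk contains both endpoints, so this is the minimum enclosing circle.
Diameter = 2r = 2√34 ≈ 11.662.

11.662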